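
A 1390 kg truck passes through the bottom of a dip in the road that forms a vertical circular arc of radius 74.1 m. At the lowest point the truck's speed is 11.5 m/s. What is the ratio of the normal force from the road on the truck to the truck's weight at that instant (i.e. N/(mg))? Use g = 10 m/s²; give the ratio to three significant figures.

1.18

At the bottom, N − mg = mv²/r, so N = m(v²/r + g) and N/(mg) = v²/(rg) + 1 = (11.5)²/(74.1 × 10.0) + 1 = 0.1785 + 1 = 1.178.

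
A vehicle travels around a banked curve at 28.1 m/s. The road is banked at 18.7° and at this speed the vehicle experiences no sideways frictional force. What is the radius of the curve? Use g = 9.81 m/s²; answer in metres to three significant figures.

238 m

Frictionless banking: tanθ = v²/(rg), so r = v²/(g tanθ).
r = (28.1)²/(9.81 × tan 18.7°) = 789.6/(9.81 × 0.3385) = 789.6/3.321 = 237.8 m.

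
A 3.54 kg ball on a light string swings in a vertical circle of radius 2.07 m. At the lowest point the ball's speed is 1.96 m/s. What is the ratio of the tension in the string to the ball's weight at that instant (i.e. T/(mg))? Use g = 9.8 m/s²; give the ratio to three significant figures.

At the bottom, T − mg = mv²/r, so T = m(v²/r + g) and T/(mg) = v²/(rg) + 1 = (1.96)²/(2.07 × 9.8) + 1 = 0.1894 + 1 = 1.189.

1.19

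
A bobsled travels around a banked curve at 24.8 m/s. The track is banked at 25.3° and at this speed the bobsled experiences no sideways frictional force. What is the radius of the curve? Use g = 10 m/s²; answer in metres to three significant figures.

Frictionless banking: tanθ = v²/(rg), so r = v²/(g tanθ).
r = (24.8)²/(10.0 × tan 25.3°) = 615.0/(10.0 × 0.4727) = 615.0/4.727 = 130.1 m.

130 m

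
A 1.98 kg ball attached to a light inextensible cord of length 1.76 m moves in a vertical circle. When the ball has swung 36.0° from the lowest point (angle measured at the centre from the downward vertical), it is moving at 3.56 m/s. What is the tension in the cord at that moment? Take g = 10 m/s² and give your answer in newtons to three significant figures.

30.3 N

Take the radial direction toward the centre of the circle as positive. The component of the weight along the string toward the centre is −mg cos φ (φ measured from the bottom), so Newton's second law along the string gives T − mg cos φ = m v²/r.
cos 36.0° = 0.8090, so T = m(v²/r + g cos φ) = 1.98 × ((3.56)²/1.76 + 10.0 × 0.8090) = 1.98 × (7.201 + (8.090)) = 1.98 × 15.29 = 30.28 N.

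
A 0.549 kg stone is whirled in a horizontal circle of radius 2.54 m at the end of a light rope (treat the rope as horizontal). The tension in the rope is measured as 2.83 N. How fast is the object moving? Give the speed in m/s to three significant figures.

T = m v²/r ⇒ v = √(T r / m) = √(2.83 × 2.54 / 0.549) = √13.09 = 3.618 m/s.

3.62 m/s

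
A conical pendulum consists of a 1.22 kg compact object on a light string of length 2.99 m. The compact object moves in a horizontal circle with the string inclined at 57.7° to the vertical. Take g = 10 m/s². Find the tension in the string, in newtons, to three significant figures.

22.8 N

Vertically the bob has no acceleration, so T cosθ = mg.
T = mg/cosθ = 1.22 × 10.0 / cos 57.7° = 12.20/0.5344 = 22.83 N.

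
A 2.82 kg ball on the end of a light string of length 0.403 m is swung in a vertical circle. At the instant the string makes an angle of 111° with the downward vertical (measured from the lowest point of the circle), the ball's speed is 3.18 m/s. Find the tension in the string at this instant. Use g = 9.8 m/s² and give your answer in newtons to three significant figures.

Take the radial direction toward the centre of the circle as positive. The component of the weight along the string toward the centre is −mg cos φ (φ measured from the bottom), so Newton's second law along the string gives T − mg cos φ = m v²/r.
cos 111° = -0.3584, so T = m(v²/r + g cos φ) = 2.82 × ((3.18)²/0.403 + 9.8 × -0.3584) = 2.82 × (25.09 + (-3.512)) = 2.82 × 21.58 = 60.86 N.

60.9 N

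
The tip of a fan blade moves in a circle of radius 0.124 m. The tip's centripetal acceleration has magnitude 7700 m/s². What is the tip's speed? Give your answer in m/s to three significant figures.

30.9 m/s

a_c = v²/r ⇒ v = √(a_c · r) = √(7700 × 0.124) = √954.8 = 30.90 m/s.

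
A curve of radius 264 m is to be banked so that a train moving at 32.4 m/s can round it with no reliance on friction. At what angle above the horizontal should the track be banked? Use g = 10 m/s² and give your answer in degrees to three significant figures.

21.7°

For a frictionless banked turn: horizontally N sinθ = mv²/r and vertically N cosθ = mg.
Dividing: tanθ = v²/(r g) = (32.4)²/(264 × 10.0) = 1050/2640 = 0.3976.
θ = arctan(0.3976) = 21.68°.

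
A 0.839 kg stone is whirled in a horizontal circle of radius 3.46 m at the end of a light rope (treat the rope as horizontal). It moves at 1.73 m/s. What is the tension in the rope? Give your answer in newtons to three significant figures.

The tension is the only horizontal force, so it supplies the full centripetal force: T = m v²/r = 0.839 × (1.730)²/3.46 = 0.839 × 2.993/3.46 = 0.7257 N.

0.726 N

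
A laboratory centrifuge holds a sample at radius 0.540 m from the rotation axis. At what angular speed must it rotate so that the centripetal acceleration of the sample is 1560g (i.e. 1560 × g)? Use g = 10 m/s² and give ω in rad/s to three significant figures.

170 rad/s

Centripetal acceleration a_c = ω²r. Setting ω²r = 1560g:
ω = √(1560g / r) = √(1560 × 10.0 / 0.540) = √28890 = 170.0 rad/s.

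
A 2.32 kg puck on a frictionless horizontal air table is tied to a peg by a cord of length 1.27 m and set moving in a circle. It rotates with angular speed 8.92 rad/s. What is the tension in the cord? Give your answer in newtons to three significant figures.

234 N

v = ωr = 8.92 × 1.27 = 11.33 m/s.
The tension is the only horizontal force, so it supplies the full centripetal force: T = m v²/r = 2.32 × (11.33)²/1.27 = 2.32 × 128.3/1.27 = 234.4 N.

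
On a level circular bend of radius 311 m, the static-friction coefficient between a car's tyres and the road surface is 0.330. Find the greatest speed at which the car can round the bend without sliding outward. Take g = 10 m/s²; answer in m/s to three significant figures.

32.0 m/s

The only inward force on a level bend is static friction, so at the limit f_s = μ_s N = μ_s m g = m v²/r.
Mass cancels: v_max = √(μ_s g r) = √(0.330 × 10.0 × 311) = √1026 = 32.04 m/s.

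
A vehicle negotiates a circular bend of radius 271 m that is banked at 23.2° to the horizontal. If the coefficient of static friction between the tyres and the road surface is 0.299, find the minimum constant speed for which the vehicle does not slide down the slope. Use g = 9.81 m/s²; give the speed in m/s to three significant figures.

17.5 m/s

At the minimum speed, friction acts up the slope at its limiting value f = μN. Radially (horizontal, toward centre): N sinθ − μN cosθ = mv²/r. Vertically: N cosθ + μN sinθ = mg.
Dividing: v² = r g (sinθ − μcosθ)/(cosθ + μsinθ).
sinθ − μcosθ = 0.3939 − 0.299×0.9191 = 0.1191; cosθ + μsinθ = 0.9191 + 0.299×0.3939 = 1.037.
v² = 271 × 9.81 × 0.1191/1.037 = 305.4 m²/s², so v = 17.48 m/s.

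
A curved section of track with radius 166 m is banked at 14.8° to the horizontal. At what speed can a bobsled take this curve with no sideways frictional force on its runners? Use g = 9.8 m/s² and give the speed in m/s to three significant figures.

20.7 m/s

On a frictionless banked curve, N sinθ = mv²/r and N cosθ = mg, so tanθ = v²/(rg).
v = √(r g tanθ) = √(166 × 9.8 × tan 14.8°) = √(166 × 9.8 × 0.2642) = √429.8 = 20.73 m/s.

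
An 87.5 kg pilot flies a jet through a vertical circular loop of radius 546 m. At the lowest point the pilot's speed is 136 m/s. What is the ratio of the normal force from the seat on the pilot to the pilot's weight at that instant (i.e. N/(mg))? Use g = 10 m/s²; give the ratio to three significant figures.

4.39

At the bottom, N − mg = mv²/r, so N = m(v²/r + g) and N/(mg) = v²/(rg) + 1 = (136)²/(546 × 10.0) + 1 = 3.388 + 1 = 4.388.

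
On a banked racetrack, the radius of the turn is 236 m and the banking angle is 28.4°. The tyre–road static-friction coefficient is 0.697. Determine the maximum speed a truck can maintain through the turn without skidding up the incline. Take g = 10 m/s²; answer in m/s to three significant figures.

68.5 m/s

At the maximum speed, friction acts down the slope at its limiting value f = μN. Radially (horizontal, toward centre): N sinθ + μN cosθ = mv²/r. Vertically: N cosθ − μN sinθ = mg.
Dividing: v² = r g (sinθ + μcosθ)/(cosθ − μsinθ).
sinθ + μcosθ = 0.4756 + 0.697×0.8796 = 1.089; cosθ − μsinθ = 0.8796 − 0.697×0.4756 = 0.5481.
v² = 236 × 10.0 × 1.089/0.5481 = 4688 m²/s², so v = 68.47 m/s.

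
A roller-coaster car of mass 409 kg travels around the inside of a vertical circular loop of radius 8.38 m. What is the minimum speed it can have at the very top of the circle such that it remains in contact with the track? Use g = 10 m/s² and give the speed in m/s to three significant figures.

At the highest point the centre is directly below, so both the weight and N act inward: N + mg = mv²/r.
At minimum speed N → 0, so mg = mv_min²/r ⇒ v_min = √(g r) = √(10.0 × 8.38) = 9.154 m/s.

9.15 m/s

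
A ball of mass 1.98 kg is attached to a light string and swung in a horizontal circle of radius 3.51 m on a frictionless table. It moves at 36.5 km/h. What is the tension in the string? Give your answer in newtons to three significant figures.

v = 36.5 km/h = 36.5/3.6 = 10.14 m/s.
The tension is the only horizontal force, so it supplies the full centripetal force: T = m v²/r = 1.98 × (10.14)²/3.51 = 1.98 × 102.8/3.51 = 57.99 N.

58.0 N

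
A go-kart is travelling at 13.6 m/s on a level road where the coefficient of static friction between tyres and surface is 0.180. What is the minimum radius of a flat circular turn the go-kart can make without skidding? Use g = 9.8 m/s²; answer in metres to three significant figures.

At the limit, μ_s m g = m v²/r, so r_min = v²/(μ_s g) = (13.6)²/(0.180 × 9.8) = 185.0/1.764 = 104.9 m.

105 m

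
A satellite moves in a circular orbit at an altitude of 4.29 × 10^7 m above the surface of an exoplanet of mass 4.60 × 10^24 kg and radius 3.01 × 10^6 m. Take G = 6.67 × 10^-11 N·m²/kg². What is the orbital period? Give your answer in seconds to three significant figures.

r = R + h = 3.01 × 10^6 + 4.29 × 10^7 = 4.591 × 10^7 m. Gravity provides the centripetal force: G M m / r² = m v² / r ⇒ v = √(GM/r) = 2585 m/s.
T = 2πr/v = 2π × 4.591 × 10^7 / 2585 = 111600 s.

112000 s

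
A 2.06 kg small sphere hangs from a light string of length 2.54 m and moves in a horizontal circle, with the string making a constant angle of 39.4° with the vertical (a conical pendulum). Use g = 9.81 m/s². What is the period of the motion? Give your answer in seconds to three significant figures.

r = L sinθ = 1.612 m. From T sinθ = mω²r and T cosθ = mg: tanθ = ω²r/g, so ω² = g tanθ / r = g/(L cosθ).
ω = √(g/(L cosθ)) = √(9.81/(2.54 × 0.7727)) = √4.998 = 2.236 rad/s.
Period = 2π/ω = 2.810 s.

2.81 s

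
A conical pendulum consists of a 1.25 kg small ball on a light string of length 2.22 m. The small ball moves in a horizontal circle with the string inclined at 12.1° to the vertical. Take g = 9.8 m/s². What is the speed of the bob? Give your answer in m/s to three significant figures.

0.989 m/s

The radius of the circle is r = L sinθ = 2.22 × sin 12.1° = 0.4654 m.
Horizontally T sinθ = mv²/r and vertically T cosθ = mg, so tanθ = v²/(rg).
v = √(r g tanθ) = √(0.4654 × 9.8 × 0.2144) = √0.9777 = 0.9888 m/s.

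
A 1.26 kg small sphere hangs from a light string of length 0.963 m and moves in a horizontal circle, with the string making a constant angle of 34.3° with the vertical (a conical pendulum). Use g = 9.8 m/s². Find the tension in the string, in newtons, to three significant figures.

Vertically the bob has no acceleration, so T cosθ = mg.
T = mg/cosθ = 1.26 × 9.8 / cos 34.3° = 12.35/0.8261 = 14.95 N.

14.9 N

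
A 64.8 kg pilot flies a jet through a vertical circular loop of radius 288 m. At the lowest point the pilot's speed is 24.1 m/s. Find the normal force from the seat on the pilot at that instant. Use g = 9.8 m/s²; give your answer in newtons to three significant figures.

766 N

At the lowest point, N points up (toward the centre) and the weight mg points down (away from the centre), so the net inward force is N − mg = mv²/r.
N = m(v²/r + g) = 64.8 × ((24.1)²/288 + 9.8) = 64.8 × (2.017 + 9.8) = 64.8 × 11.82 = 765.7 N.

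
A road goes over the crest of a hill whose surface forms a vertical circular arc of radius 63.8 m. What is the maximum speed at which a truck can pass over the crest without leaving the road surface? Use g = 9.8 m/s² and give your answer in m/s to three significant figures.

At the crest the centre of the circle is below the truck, so the net downward (centripetal) force is mg − N = mv²/r.
The truck leaves the road when N → 0, giving v_max = √(g r) = √(9.8 × 63.8) = 25.00 m/s.

25.0 m/s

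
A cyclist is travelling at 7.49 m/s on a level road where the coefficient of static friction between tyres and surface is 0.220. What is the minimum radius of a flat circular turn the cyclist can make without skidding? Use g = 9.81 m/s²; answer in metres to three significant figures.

At the limit, μ_s m g = m v²/r, so r_min = v²/(μ_s g) = (7.49)²/(0.220 × 9.81) = 56.10/2.158 = 25.99 m.

26.0 m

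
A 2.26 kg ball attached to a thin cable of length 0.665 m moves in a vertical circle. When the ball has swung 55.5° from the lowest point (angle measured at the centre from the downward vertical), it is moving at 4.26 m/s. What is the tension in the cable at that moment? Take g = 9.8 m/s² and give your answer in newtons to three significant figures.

74.2 N

Take the radial direction toward the centre of the circle as positive. The component of the weight along the string toward the centre is −mg cos φ (φ measured from the bottom), so Newton's second law along the string gives T − mg cos φ = m v²/r.
cos 55.5° = 0.5664, so T = m(v²/r + g cos φ) = 2.26 × ((4.26)²/0.665 + 9.8 × 0.5664) = 2.26 × (27.29 + (5.551)) = 2.26 × 32.84 = 74.22 N.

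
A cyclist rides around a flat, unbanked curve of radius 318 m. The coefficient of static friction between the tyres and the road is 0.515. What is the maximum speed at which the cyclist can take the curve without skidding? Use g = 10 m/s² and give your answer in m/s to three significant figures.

40.5 m/s

The only inward force on a level bend is static friction, so at the limit f_s = μ_s N = μ_s m g = m v²/r.
Mass cancels: v_max = √(μ_s g r) = √(0.515 × 10.0 × 318) = √1638 = 40.47 m/s.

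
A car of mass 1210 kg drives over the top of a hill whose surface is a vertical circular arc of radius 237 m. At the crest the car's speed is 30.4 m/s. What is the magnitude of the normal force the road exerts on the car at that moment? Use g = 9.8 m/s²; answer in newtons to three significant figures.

At the crest the centripetal acceleration points downward (toward the centre of the arc), so mg − N = mv²/r.
N = m(g − v²/r) = 1210 × (9.8 − (30.4)²/237) = 1210 × (9.8 − 3.899) = 1210 × 5.901 = 7140 N.

7140 N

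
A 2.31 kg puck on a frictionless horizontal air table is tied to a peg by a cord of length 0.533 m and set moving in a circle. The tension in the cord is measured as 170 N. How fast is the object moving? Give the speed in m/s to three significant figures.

T = m v²/r ⇒ v = √(T r / m) = √(170 × 0.533 / 2.31) = √39.23 = 6.263 m/s.

6.26 m/s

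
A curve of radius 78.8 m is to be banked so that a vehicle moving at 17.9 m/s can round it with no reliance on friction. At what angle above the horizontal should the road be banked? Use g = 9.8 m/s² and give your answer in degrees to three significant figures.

With no friction, the horizontal component of the normal force provides the centripetal force: N sinθ = mv²/r, while N cosθ = mg vertically.
Dividing: tanθ = v²/(r g) = (17.9)²/(78.8 × 9.8) = 320.4/772.2 = 0.4149.
θ = arctan(0.4149) = 22.53°.

22.5°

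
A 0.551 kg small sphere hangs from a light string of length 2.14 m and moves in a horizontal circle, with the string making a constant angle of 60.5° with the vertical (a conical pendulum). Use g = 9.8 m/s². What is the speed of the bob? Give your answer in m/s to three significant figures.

5.68 m/s

The radius of the circle is r = L sinθ = 2.14 × sin 60.5° = 1.863 m.
Horizontally T sinθ = mv²/r and vertically T cosθ = mg, so tanθ = v²/(rg).
v = √(r g tanθ) = √(1.863 × 9.8 × 1.767) = √32.26 = 5.680 m/s.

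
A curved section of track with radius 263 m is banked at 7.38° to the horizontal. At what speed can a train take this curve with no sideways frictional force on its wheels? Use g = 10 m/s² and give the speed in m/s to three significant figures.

On a frictionless banked curve, N sinθ = mv²/r and N cosθ = mg, so tanθ = v²/(rg).
v = √(r g tanθ) = √(263 × 10.0 × tan 7.38°) = √(263 × 10.0 × 0.1295) = √340.6 = 18.46 m/s.

18.5 m/s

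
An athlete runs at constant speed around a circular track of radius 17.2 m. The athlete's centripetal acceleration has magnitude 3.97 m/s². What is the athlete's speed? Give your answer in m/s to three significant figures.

a_c = v²/r ⇒ v = √(a_c · r) = √(3.97 × 17.2) = √68.28 = 8.263 m/s.

8.26 m/s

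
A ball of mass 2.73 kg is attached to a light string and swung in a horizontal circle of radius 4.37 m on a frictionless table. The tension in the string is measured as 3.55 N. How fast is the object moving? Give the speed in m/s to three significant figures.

T = m v²/r ⇒ v = √(T r / m) = √(3.55 × 4.37 / 2.73) = √5.683 = 2.384 m/s.

2.38 m/s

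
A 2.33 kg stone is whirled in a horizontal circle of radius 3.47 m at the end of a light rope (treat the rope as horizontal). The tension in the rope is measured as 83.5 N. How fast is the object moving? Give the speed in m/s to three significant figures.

11.2 m/s

T = m v²/r ⇒ v = √(T r / m) = √(83.5 × 3.47 / 2.33) = √124.4 = 11.15 m/s.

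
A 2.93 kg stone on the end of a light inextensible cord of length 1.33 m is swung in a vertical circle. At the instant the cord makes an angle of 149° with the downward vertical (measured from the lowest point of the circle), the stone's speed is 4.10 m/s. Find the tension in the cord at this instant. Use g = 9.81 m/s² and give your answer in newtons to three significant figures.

12.4 N

Take the radial direction toward the centre of the circle as positive. The component of the weight along the string toward the centre is −mg cos φ (φ measured from the bottom), so Newton's second law along the string gives T − mg cos φ = m v²/r.
cos 149° = -0.8572, so T = m(v²/r + g cos φ) = 2.93 × ((4.10)²/1.33 + 9.81 × -0.8572) = 2.93 × (12.64 + (-8.409)) = 2.93 × 4.230 = 12.39 N.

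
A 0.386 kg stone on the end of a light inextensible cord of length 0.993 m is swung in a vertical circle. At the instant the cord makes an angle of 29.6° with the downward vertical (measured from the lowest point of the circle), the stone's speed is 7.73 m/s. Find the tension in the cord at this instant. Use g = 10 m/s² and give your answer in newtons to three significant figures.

Take the radial direction toward the centre of the circle as positive. The component of the weight along the string toward the centre is −mg cos φ (φ measured from the bottom), so Newton's second law along the string gives T − mg cos φ = m v²/r.
cos 29.6° = 0.8695, so T = m(v²/r + g cos φ) = 0.386 × ((7.73)²/0.993 + 10.0 × 0.8695) = 0.386 × (60.17 + (8.695)) = 0.386 × 68.87 = 26.58 N.

26.6 N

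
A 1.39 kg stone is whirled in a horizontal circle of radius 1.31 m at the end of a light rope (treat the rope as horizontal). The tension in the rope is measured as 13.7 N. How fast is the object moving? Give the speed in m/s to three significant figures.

3.59 m/s

T = m v²/r ⇒ v = √(T r / m) = √(13.7 × 1.31 / 1.39) = √12.91 = 3.593 m/s.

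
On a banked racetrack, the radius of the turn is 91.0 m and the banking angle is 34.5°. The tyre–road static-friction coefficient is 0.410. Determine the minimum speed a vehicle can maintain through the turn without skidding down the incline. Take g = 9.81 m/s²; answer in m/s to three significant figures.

At the minimum speed, friction acts up the slope at its limiting value f = μN. Radially (horizontal, toward centre): N sinθ − μN cosθ = mv²/r. Vertically: N cosθ + μN sinθ = mg.
Dividing: v² = r g (sinθ − μcosθ)/(cosθ + μsinθ).
sinθ − μcosθ = 0.5664 − 0.410×0.8241 = 0.2285; cosθ + μsinθ = 0.8241 + 0.410×0.5664 = 1.056.
v² = 91.0 × 9.81 × 0.2285/1.056 = 193.1 m²/s², so v = 13.90 m/s.

13.9 m/s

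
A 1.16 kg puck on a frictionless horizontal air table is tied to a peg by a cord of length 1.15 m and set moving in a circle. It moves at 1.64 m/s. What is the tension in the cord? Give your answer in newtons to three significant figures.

2.71 N

The tension is the only horizontal force, so it supplies the full centripetal force: T = m v²/r = 1.16 × (1.640)²/1.15 = 1.16 × 2.690/1.15 = 2.713 N.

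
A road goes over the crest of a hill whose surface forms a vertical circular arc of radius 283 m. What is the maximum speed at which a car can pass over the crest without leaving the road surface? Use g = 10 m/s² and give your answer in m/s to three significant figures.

53.2 m/s

At the crest the centre of the circle is below the car, so the net downward (centripetal) force is mg − N = mv²/r.
The car leaves the road when N → 0, giving v_max = √(g r) = √(10.0 × 283) = 53.20 m/s.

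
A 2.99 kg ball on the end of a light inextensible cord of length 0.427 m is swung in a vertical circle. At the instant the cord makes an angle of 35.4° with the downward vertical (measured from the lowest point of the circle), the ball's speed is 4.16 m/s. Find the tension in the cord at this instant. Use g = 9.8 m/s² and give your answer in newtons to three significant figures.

Take the radial direction toward the centre of the circle as positive. The component of the weight along the string toward the centre is −mg cos φ (φ measured from the bottom), so Newton's second law along the string gives T − mg cos φ = m v²/r.
cos 35.4° = 0.8151, so T = m(v²/r + g cos φ) = 2.99 × ((4.16)²/0.427 + 9.8 × 0.8151) = 2.99 × (40.53 + (7.988)) = 2.99 × 48.52 = 145.1 N.

145 N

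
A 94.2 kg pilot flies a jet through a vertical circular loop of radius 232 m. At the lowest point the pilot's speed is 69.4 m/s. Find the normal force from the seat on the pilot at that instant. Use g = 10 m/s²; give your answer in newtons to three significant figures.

2900 N

At the lowest point, N points up (toward the centre) and the weight mg points down (away from the centre), so the net inward force is N − mg = mv²/r.
N = m(v²/r + g) = 94.2 × ((69.4)²/232 + 10.0) = 94.2 × (20.76 + 10.0) = 94.2 × 30.76 = 2898 N.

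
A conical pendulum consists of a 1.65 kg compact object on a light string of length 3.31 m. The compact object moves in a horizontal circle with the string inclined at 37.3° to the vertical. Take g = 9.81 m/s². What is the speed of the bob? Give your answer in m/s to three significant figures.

3.87 m/s

The radius of the circle is r = L sinθ = 3.31 × sin 37.3° = 2.006 m.
Horizontally T sinθ = mv²/r and vertically T cosθ = mg, so tanθ = v²/(rg).
v = √(r g tanθ) = √(2.006 × 9.81 × 0.7618) = √14.99 = 3.872 m/s.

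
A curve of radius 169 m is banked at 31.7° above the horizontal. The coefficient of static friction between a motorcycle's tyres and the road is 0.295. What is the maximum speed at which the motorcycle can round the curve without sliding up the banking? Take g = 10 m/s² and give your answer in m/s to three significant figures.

43.4 m/s

At the maximum speed, friction acts down the slope at its limiting value f = μN. Radially (horizontal, toward centre): N sinθ + μN cosθ = mv²/r. Vertically: N cosθ − μN sinθ = mg.
Dividing: v² = r g (sinθ + μcosθ)/(cosθ − μsinθ).
sinθ + μcosθ = 0.5255 + 0.295×0.8508 = 0.7765; cosθ − μsinθ = 0.8508 − 0.295×0.5255 = 0.6958.
v² = 169 × 10.0 × 0.7765/0.6958 = 1886 m²/s², so v = 43.43 m/s.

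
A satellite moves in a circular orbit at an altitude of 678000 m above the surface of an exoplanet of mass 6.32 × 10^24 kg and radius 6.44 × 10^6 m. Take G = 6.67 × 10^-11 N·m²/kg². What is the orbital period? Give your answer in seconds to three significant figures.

5810 s

r = R + h = 6.44 × 10^6 + 678000 = 7.118 × 10^6 m. Gravity provides the centripetal force: G M m / r² = m v² / r ⇒ v = √(GM/r) = 7696 m/s.
T = 2πr/v = 2π × 7.118 × 10^6 / 7696 = 5812 s.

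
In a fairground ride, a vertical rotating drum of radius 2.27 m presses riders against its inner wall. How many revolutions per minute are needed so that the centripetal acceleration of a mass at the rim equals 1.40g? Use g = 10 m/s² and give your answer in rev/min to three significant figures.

Require ω²r = 1.40g, so ω = √(1.40 × 10.0/2.27) = 2.483 rad/s.
In rev/min: ω × 60/(2π) = 2.483 × 60/(2π) = 23.71 rev/min.

23.7 rev/min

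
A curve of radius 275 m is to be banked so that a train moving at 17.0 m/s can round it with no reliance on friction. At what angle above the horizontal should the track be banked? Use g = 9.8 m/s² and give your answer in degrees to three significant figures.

6.12°

For a frictionless banked turn: horizontally N sinθ = mv²/r and vertically N cosθ = mg.
Dividing: tanθ = v²/(r g) = (17.0)²/(275 × 9.8) = 289.0/2695 = 0.1072.
θ = arctan(0.1072) = 6.121°.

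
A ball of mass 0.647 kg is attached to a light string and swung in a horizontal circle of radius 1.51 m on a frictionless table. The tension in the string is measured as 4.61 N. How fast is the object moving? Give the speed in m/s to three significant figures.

T = m v²/r ⇒ v = √(T r / m) = √(4.61 × 1.51 / 0.647) = √10.76 = 3.280 m/s.

3.28 m/s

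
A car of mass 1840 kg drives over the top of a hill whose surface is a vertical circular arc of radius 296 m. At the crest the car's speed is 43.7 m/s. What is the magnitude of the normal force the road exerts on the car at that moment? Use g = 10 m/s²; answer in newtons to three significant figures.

At the crest the centripetal acceleration points downward (toward the centre of the arc), so mg − N = mv²/r.
N = m(g − v²/r) = 1840 × (10.0 − (43.7)²/296) = 1840 × (10.0 − 6.452) = 1840 × 3.548 = 6529 N.

6530 N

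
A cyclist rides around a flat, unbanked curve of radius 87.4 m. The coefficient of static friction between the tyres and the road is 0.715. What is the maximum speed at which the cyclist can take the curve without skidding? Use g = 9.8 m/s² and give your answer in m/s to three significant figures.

24.7 m/s

The only inward force on a level bend is static friction, so at the limit f_s = μ_s N = μ_s m g = m v²/r.
Mass cancels: v_max = √(μ_s g r) = √(0.715 × 9.8 × 87.4) = √612.4 = 24.75 m/s.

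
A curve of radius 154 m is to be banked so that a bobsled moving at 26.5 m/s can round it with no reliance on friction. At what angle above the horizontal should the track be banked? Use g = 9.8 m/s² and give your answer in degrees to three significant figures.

25.0°

For a frictionless banked turn: horizontally N sinθ = mv²/r and vertically N cosθ = mg.
Dividing: tanθ = v²/(r g) = (26.5)²/(154 × 9.8) = 702.2/1509 = 0.4653.
θ = arctan(0.4653) = 24.95°.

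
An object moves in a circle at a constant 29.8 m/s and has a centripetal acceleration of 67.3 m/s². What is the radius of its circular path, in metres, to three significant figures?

13.2 m

a_c = v²/r ⇒ r = v²/a_c = (29.8)²/67.3 = 888.0/67.3 = 13.20 m.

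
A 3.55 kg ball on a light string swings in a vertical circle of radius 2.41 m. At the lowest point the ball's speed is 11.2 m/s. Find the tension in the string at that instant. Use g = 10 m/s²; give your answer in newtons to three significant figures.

220 N

At the lowest point, T points up (toward the centre) and the weight mg points down (away from the centre), so the net inward force is T − mg = mv²/r.
T = m(v²/r + g) = 3.55 × ((11.2)²/2.41 + 10.0) = 3.55 × (52.05 + 10.0) = 3.55 × 62.05 = 220.3 N.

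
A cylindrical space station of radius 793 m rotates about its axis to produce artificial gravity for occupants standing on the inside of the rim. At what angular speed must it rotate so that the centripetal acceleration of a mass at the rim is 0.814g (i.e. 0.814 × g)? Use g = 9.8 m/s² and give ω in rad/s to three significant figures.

Centripetal acceleration a_c = ω²r. Setting ω²r = 0.814g:
ω = √(0.814g / r) = √(0.814 × 9.8 / 793) = √0.01006 = 0.1003 rad/s.

0.100 rad/s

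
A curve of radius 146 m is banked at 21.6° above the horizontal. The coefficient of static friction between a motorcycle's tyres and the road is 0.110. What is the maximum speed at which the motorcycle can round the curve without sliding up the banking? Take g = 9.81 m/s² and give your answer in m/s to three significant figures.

27.5 m/s

At the maximum speed, friction acts down the slope at its limiting value f = μN. Radially (horizontal, toward centre): N sinθ + μN cosθ = mv²/r. Vertically: N cosθ − μN sinθ = mg.
Dividing: v² = r g (sinθ + μcosθ)/(cosθ − μsinθ).
sinθ + μcosθ = 0.3681 + 0.110×0.9298 = 0.4704; cosθ − μsinθ = 0.9298 − 0.110×0.3681 = 0.8893.
v² = 146 × 9.81 × 0.4704/0.8893 = 757.6 m²/s², so v = 27.52 m/s.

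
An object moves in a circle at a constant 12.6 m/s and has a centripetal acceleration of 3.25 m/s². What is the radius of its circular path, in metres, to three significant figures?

48.8 m

a_c = v²/r ⇒ r = v²/a_c = (12.6)²/3.25 = 158.8/3.25 = 48.85 m.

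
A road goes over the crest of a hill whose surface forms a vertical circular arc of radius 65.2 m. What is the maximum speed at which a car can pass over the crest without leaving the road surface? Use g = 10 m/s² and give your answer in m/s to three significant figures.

At the crest the centre of the circle is below the car, so the net downward (centripetal) force is mg − N = mv²/r.
The car leaves the road when N → 0, giving v_max = √(g r) = √(10.0 × 65.2) = 25.53 m/s.

25.5 m/s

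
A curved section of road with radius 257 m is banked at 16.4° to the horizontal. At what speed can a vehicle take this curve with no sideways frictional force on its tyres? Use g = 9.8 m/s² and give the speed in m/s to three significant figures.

27.2 m/s

On a frictionless banked curve, N sinθ = mv²/r and N cosθ = mg, so tanθ = v²/(rg).
v = √(r g tanθ) = √(257 × 9.8 × tan 16.4°) = √(257 × 9.8 × 0.2943) = √741.3 = 27.23 m/s.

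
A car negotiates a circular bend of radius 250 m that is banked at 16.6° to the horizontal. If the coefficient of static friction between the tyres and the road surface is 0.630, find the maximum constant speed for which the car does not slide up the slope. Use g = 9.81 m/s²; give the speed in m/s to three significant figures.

At the maximum speed, friction acts down the slope at its limiting value f = μN. Radially (horizontal, toward centre): N sinθ + μN cosθ = mv²/r. Vertically: N cosθ − μN sinθ = mg.
Dividing: v² = r g (sinθ + μcosθ)/(cosθ − μsinθ).
sinθ + μcosθ = 0.2857 + 0.630×0.9583 = 0.8894; cosθ − μsinθ = 0.9583 − 0.630×0.2857 = 0.7783.
v² = 250 × 9.81 × 0.8894/0.7783 = 2803 m²/s², so v = 52.94 m/s.

52.9 m/s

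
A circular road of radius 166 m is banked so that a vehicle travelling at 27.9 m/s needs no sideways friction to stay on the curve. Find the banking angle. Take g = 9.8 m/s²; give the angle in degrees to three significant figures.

25.6°

For a frictionless banked turn: horizontally N sinθ = mv²/r and vertically N cosθ = mg.
Dividing: tanθ = v²/(r g) = (27.9)²/(166 × 9.8) = 778.4/1627 = 0.4785.
θ = arctan(0.4785) = 25.57°.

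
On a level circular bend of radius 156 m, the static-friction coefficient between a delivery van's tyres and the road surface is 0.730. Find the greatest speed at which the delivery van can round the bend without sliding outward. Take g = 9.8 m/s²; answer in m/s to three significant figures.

33.4 m/s

The only inward force on a level bend is static friction, so at the limit f_s = μ_s N = μ_s m g = m v²/r.
Mass cancels: v_max = √(μ_s g r) = √(0.730 × 9.8 × 156) = √1116 = 33.41 m/s.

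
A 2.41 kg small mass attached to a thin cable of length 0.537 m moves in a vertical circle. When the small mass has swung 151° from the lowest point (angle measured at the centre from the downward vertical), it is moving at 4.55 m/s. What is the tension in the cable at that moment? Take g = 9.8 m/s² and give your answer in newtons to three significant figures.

Take the radial direction toward the centre of the circle as positive. The component of the weight along the string toward the centre is −mg cos φ (φ measured from the bottom), so Newton's second law along the string gives T − mg cos φ = m v²/r.
cos 151° = -0.8746, so T = m(v²/r + g cos φ) = 2.41 × ((4.55)²/0.537 + 9.8 × -0.8746) = 2.41 × (38.55 + (-8.571)) = 2.41 × 29.98 = 72.25 N.

72.3 N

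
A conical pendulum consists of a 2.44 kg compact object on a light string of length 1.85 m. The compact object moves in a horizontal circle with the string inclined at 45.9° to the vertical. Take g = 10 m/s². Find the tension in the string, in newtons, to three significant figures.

35.1 N

Vertically the bob has no acceleration, so T cosθ = mg.
T = mg/cosθ = 2.44 × 10.0 / cos 45.9° = 24.40/0.6959 = 35.06 N.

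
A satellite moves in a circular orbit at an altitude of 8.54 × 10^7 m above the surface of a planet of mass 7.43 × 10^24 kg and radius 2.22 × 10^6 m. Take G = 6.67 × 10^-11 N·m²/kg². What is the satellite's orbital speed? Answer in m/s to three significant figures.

Orbital radius r = R + h = 2.22 × 10^6 + 8.54 × 10^7 = 8.762 × 10^7 m.
Gravity supplies the centripetal force: G M m / r² = m v² / r, so v = √(GM/r).
v = √(6.67 × 10^-11 × 7.43 × 10^24 / 8.762 × 10^7) = √(5.656 × 10^6) = 2378 m/s.

2380 m/s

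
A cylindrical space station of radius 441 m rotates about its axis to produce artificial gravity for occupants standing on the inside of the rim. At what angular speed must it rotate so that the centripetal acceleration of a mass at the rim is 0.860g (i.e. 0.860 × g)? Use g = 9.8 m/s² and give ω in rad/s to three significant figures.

0.138 rad/s

Centripetal acceleration a_c = ω²r. Setting ω²r = 0.860g:
ω = √(0.860g / r) = √(0.860 × 9.8 / 441) = √0.01911 = 0.1382 rad/s.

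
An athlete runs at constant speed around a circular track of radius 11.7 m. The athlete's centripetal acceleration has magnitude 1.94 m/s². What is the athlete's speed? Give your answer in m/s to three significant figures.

a_c = v²/r ⇒ v = √(a_c · r) = √(1.94 × 11.7) = √22.70 = 4.764 m/s.

4.76 m/s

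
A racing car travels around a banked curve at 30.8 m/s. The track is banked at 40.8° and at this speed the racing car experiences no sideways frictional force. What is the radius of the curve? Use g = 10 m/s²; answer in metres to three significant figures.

110 m

Frictionless banking: tanθ = v²/(rg), so r = v²/(g tanθ).
r = (30.8)²/(10.0 × tan 40.8°) = 948.6/(10.0 × 0.8632) = 948.6/8.632 = 109.9 m.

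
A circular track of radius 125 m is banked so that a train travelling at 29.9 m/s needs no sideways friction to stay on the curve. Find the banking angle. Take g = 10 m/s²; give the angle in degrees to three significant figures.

35.6°

With no friction, the horizontal component of the normal force provides the centripetal force: N sinθ = mv²/r, while N cosθ = mg vertically.
Dividing: tanθ = v²/(r g) = (29.9)²/(125 × 10.0) = 894.0/1250 = 0.7152.
θ = arctan(0.7152) = 35.57°.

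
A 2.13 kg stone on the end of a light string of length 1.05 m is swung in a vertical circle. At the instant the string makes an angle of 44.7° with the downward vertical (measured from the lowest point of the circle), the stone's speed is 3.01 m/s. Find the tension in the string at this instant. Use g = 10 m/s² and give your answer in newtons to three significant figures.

33.5 N

Take the radial direction toward the centre of the circle as positive. The component of the weight along the string toward the centre is −mg cos φ (φ measured from the bottom), so Newton's second law along the string gives T − mg cos φ = m v²/r.
cos 44.7° = 0.7108, so T = m(v²/r + g cos φ) = 2.13 × ((3.01)²/1.05 + 10.0 × 0.7108) = 2.13 × (8.629 + (7.108)) = 2.13 × 15.74 = 33.52 N.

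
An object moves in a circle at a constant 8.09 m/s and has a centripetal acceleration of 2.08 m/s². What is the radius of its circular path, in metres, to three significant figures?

31.5 m

a_c = v²/r ⇒ r = v²/a_c = (8.09)²/2.08 = 65.45/2.08 = 31.47 m.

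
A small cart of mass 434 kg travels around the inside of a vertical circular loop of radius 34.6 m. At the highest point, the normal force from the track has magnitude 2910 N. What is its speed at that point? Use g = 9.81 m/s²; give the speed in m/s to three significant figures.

23.9 m/s

At the top, N + mg = mv²/r, so v = √(r(N/m + g)) = √(34.6 × (2910/434 + 9.81)) = √(34.6 × 16.52) = √571.4 = 23.90 m/s.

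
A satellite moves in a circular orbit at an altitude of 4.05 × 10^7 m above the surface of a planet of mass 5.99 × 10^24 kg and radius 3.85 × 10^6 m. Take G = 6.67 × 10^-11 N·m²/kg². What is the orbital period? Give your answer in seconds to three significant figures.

92800 s

r = R + h = 3.85 × 10^6 + 4.05 × 10^7 = 4.435 × 10^7 m. Gravity provides the centripetal force: G M m / r² = m v² / r ⇒ v = √(GM/r) = 3001 m/s.
T = 2πr/v = 2π × 4.435 × 10^7 / 3001 = 92840 s.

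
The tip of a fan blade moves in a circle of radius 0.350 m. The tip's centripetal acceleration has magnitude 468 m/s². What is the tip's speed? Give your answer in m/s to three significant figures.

a_c = v²/r ⇒ v = √(a_c · r) = √(468 × 0.350) = √163.8 = 12.80 m/s.

12.8 m/s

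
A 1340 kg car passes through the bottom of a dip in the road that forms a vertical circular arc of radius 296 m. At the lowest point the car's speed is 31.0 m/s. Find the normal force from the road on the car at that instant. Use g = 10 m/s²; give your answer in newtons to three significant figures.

At the lowest point, N points up (toward the centre) and the weight mg points down (away from the centre), so the net inward force is N − mg = mv²/r.
N = m(v²/r + g) = 1340 × ((31.0)²/296 + 10.0) = 1340 × (3.247 + 10.0) = 1340 × 13.25 = 17750 N.

17800 N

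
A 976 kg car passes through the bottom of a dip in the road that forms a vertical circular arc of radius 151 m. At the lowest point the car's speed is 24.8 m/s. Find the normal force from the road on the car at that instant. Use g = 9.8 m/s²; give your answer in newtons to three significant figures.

13500 N

At the lowest point, N points up (toward the centre) and the weight mg points down (away from the centre), so the net inward force is N − mg = mv²/r.
N = m(v²/r + g) = 976 × ((24.8)²/151 + 9.8) = 976 × (4.073 + 9.8) = 976 × 13.87 = 13540 N.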